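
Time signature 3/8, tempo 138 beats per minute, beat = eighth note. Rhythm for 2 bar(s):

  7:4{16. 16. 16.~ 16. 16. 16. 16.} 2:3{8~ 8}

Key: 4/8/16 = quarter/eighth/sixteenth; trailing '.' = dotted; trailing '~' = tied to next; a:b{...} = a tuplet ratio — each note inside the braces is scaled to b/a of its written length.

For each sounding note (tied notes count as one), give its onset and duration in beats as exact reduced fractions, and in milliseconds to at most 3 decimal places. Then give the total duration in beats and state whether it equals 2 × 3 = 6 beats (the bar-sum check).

1) 0.0ms=0b +186.335ms=3/7b
2) 186.335ms=3/7b +186.335ms=3/7b
3) 372.671ms=6/7b +372.671ms=6/7b
4) 745.342ms=12/7b +186.335ms=3/7b
5) 931.677ms=15/7b +186.335ms=3/7b
6) 1118.012ms=18/7b +186.335ms=3/7b
7) 1304.348ms=3b +1304.348ms=3b
Σ=6b of 6 (138bpm 3/8) — PASS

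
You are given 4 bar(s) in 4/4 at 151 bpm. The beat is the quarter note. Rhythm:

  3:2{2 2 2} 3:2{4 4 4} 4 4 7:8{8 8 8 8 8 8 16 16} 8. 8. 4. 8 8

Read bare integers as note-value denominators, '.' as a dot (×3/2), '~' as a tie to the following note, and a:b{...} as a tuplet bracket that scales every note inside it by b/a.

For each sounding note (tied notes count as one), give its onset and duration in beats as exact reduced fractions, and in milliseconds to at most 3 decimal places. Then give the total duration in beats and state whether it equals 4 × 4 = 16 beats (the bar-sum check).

1) 0.0ms=0b +529.801ms=4/3b
2) 529.801ms=4/3b +529.801ms=4/3b
3) 1059.603ms=8/3b +529.801ms=4/3b
4) 1589.404ms=4b +264.901ms=2/3b
5) 1854.305ms=14/3b +264.901ms=2/3b
6) 2119.205ms=16/3b +264.901ms=2/3b
7) 2384.106ms=6b +397.351ms=1b
8) 2781.457ms=7b +397.351ms=1b
9) 3178.808ms=8b +227.058ms=4/7b
10) 3405.866ms=60/7b +227.058ms=4/7b
11) 3632.923ms=64/7b +227.058ms=4/7b
12) 3859.981ms=68/7b +227.058ms=4/7b
13) 4087.039ms=72/7b +227.058ms=4/7b
14) 4314.096ms=76/7b +227.058ms=4/7b
15) 4541.154ms=80/7b +113.529ms=2/7b
16) 4654.683ms=82/7b +113.529ms=2/7b
17) 4768.212ms=12b +298.013ms=3/4b
18) 5066.225ms=51/4b +298.013ms=3/4b
19) 5364.238ms=27/2b +596.026ms=3/2b
20) 5960.265ms=15b +198.675ms=1/2b
21) 6158.94ms=31/2b +198.675ms=1/2b
Σ=16b of 16 (151bpm 4/4) — PASS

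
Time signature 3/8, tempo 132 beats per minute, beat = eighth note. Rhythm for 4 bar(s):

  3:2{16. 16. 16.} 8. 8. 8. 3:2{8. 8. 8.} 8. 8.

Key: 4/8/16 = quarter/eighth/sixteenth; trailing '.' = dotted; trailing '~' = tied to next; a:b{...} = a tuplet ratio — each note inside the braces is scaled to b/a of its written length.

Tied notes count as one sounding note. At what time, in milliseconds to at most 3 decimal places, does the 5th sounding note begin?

1. 0.0ms @ 0 + 227.273ms (1/2)
2. 227.273ms @ 1/2 + 227.273ms (1/2)
3. 454.545ms @ 1 + 227.273ms (1/2)
4. 681.818ms @ 3/2 + 681.818ms (3/2)
5. 1363.636ms @ 3 + 681.818ms (3/2)
6. 2045.455ms @ 9/2 + 681.818ms (3/2)
7. 2727.273ms @ 6 + 454.545ms (1)
8. 3181.818ms @ 7 + 454.545ms (1)
9. 3636.364ms @ 8 + 454.545ms (1)
10. 4090.909ms @ 9 + 681.818ms (3/2)
11. 4772.727ms @ 21/2 + 681.818ms (3/2)

note 5 onset = 3b = 1363.636ms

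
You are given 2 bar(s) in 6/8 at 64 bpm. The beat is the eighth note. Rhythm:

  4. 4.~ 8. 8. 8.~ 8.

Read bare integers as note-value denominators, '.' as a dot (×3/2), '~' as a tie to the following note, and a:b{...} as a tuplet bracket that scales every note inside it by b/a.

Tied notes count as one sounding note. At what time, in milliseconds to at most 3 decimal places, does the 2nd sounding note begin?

1. 0.0ms @ 0 + 2812.5ms (3)
2. 2812.5ms @ 3 + 4218.75ms (9/2)
3. 7031.25ms @ 15/2 + 1406.25ms (3/2)
4. 8437.5ms @ 9 + 2812.5ms (3)

note 2 onset = 3b = 2812.5ms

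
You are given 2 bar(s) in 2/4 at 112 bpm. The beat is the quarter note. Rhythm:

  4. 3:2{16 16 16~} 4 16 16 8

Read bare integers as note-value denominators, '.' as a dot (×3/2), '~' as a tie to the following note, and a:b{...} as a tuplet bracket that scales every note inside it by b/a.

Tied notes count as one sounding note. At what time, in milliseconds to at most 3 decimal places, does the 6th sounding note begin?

note 6 onset = 13/4b = 1741.071ms

1. 0.0ms @ 0 + 803.571ms (3/2)
2. 803.571ms @ 3/2 + 89.286ms (1/6)
3. 892.857ms @ 5/3 + 89.286ms (1/6)
4. 982.143ms @ 11/6 + 625.0ms (7/6)
5. 1607.143ms @ 3 + 133.929ms (1/4)
6. 1741.071ms @ 13/4 + 133.929ms (1/4)
7. 1875.0ms @ 7/2 + 267.857ms (1/2)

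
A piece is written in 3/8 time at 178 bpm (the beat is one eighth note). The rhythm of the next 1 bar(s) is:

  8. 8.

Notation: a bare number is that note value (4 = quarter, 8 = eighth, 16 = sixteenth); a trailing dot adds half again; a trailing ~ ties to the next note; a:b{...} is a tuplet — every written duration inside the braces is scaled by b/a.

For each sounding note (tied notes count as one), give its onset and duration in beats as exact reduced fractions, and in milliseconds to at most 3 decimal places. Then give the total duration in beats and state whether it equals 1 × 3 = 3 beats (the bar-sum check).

1) 0.0ms=0b +505.618ms=3/2b
2) 505.618ms=3/2b +505.618ms=3/2b
Σ=3b of 3 (178bpm 3/8) — PASS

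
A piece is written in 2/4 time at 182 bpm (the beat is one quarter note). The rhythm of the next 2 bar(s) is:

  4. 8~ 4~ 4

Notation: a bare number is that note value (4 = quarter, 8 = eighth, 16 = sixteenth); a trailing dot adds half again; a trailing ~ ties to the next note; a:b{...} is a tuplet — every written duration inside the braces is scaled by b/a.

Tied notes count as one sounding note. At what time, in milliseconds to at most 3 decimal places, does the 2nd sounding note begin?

note 2 onset = 3/2b = 494.505ms

1. 0.0ms @ 0 + 494.505ms (3/2)
2. 494.505ms @ 3/2 + 824.176ms (5/2)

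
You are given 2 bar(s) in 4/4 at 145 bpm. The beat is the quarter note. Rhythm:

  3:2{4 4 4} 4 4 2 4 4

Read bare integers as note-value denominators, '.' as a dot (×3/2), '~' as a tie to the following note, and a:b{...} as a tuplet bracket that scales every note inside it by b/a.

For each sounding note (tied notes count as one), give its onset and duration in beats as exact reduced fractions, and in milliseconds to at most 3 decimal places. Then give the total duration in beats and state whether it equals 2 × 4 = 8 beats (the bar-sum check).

1) 0.0ms=0b +275.862ms=2/3b
2) 275.862ms=2/3b +275.862ms=2/3b
3) 551.724ms=4/3b +275.862ms=2/3b
4) 827.586ms=2b +413.793ms=1b
5) 1241.379ms=3b +413.793ms=1b
6) 1655.172ms=4b +827.586ms=2b
7) 2482.759ms=6b +413.793ms=1b
8) 2896.552ms=7b +413.793ms=1b
Σ=8b of 8 (145bpm 4/4) — PASS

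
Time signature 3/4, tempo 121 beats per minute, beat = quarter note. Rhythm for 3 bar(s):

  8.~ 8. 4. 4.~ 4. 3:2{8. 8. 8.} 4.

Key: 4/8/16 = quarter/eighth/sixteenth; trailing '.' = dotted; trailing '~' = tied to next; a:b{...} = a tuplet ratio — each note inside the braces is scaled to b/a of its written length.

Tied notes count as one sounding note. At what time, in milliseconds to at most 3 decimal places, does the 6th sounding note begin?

1. 0.0ms @ 0 + 743.802ms (3/2)
2. 743.802ms @ 3/2 + 743.802ms (3/2)
3. 1487.603ms @ 3 + 1487.603ms (3)
4. 2975.207ms @ 6 + 247.934ms (1/2)
5. 3223.14ms @ 13/2 + 247.934ms (1/2)
6. 3471.074ms @ 7 + 247.934ms (1/2)
7. 3719.008ms @ 15/2 + 743.802ms (3/2)

note 6 onset = 7b = 3471.074ms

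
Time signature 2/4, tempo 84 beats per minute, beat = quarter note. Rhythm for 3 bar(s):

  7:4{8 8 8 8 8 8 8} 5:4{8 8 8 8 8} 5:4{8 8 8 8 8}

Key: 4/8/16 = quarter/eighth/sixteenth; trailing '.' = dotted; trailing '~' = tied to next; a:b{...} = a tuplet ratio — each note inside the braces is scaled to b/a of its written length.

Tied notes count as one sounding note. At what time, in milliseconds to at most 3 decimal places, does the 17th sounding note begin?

note 17 onset = 28/5b = 4000.0ms

1. 0.0ms @ 0 + 204.082ms (2/7)
2. 204.082ms @ 2/7 + 204.082ms (2/7)
3. 408.163ms @ 4/7 + 204.082ms (2/7)
4. 612.245ms @ 6/7 + 204.082ms (2/7)
5. 816.327ms @ 8/7 + 204.082ms (2/7)
6. 1020.408ms @ 10/7 + 204.082ms (2/7)
7. 1224.49ms @ 12/7 + 204.082ms (2/7)
8. 1428.571ms @ 2 + 285.714ms (2/5)
9. 1714.286ms @ 12/5 + 285.714ms (2/5)
10. 2000.0ms @ 14/5 + 285.714ms (2/5)
11. 2285.714ms @ 16/5 + 285.714ms (2/5)
12. 2571.429ms @ 18/5 + 285.714ms (2/5)
13. 2857.143ms @ 4 + 285.714ms (2/5)
14. 3142.857ms @ 22/5 + 285.714ms (2/5)
15. 3428.571ms @ 24/5 + 285.714ms (2/5)
16. 3714.286ms @ 26/5 + 285.714ms (2/5)
17. 4000.0ms @ 28/5 + 285.714ms (2/5)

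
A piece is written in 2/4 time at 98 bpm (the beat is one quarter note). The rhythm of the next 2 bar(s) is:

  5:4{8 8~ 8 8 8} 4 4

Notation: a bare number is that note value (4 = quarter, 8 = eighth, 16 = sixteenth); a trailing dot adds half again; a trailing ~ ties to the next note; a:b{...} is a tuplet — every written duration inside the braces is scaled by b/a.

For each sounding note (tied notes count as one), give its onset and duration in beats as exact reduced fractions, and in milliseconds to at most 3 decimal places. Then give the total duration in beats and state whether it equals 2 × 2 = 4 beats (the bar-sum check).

1) 0.0ms=0b +244.898ms=2/5b
2) 244.898ms=2/5b +489.796ms=4/5b
3) 734.694ms=6/5b +244.898ms=2/5b
4) 979.592ms=8/5b +244.898ms=2/5b
5) 1224.49ms=2b +612.245ms=1b
6) 1836.735ms=3b +612.245ms=1b
Σ=4b of 4 (98bpm 2/4) — PASS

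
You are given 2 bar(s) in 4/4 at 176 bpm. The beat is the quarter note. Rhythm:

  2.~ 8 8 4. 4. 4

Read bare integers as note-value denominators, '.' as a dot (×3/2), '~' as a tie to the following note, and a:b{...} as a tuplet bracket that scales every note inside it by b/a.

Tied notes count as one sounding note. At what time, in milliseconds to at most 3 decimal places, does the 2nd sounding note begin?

1. 0.0ms @ 0 + 1193.182ms (7/2)
2. 1193.182ms @ 7/2 + 170.455ms (1/2)
3. 1363.636ms @ 4 + 511.364ms (3/2)
4. 1875.0ms @ 11/2 + 511.364ms (3/2)
5. 2386.364ms @ 7 + 340.909ms (1)

note 2 onset = 7/2b = 1193.182ms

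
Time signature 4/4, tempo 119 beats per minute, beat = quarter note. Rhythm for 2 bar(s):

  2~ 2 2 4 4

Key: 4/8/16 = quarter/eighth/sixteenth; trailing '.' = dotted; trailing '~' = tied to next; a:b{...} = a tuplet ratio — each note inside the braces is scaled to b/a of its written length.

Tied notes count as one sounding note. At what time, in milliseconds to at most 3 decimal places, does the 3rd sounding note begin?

note 3 onset = 6b = 3025.21ms

1. 0.0ms @ 0 + 2016.807ms (4)
2. 2016.807ms @ 4 + 1008.403ms (2)
3. 3025.21ms @ 6 + 504.202ms (1)
4. 3529.412ms @ 7 + 504.202ms (1)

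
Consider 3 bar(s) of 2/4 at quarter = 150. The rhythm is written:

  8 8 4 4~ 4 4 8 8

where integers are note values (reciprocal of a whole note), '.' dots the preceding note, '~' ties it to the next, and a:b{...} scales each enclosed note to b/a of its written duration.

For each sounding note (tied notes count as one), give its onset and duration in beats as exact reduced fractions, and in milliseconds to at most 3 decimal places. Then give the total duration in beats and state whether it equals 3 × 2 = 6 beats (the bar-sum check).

1) 0.0ms=0b +200.0ms=1/2b
2) 200.0ms=1/2b +200.0ms=1/2b
3) 400.0ms=1b +400.0ms=1b
4) 800.0ms=2b +800.0ms=2b
5) 1600.0ms=4b +400.0ms=1b
6) 2000.0ms=5b +200.0ms=1/2b
7) 2200.0ms=11/2b +200.0ms=1/2b
Σ=6b of 6 (150bpm 2/4) — PASS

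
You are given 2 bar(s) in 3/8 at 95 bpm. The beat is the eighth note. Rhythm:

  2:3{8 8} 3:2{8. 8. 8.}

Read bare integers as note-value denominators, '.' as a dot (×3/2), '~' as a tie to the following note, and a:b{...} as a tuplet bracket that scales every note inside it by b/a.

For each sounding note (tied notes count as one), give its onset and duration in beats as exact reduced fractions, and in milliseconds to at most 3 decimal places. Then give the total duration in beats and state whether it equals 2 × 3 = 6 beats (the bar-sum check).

1) 0.0ms=0b +947.368ms=3/2b
2) 947.368ms=3/2b +947.368ms=3/2b
3) 1894.737ms=3b +631.579ms=1b
4) 2526.316ms=4b +631.579ms=1b
5) 3157.895ms=5b +631.579ms=1b
Σ=6b of 6 (95bpm 3/8) — PASS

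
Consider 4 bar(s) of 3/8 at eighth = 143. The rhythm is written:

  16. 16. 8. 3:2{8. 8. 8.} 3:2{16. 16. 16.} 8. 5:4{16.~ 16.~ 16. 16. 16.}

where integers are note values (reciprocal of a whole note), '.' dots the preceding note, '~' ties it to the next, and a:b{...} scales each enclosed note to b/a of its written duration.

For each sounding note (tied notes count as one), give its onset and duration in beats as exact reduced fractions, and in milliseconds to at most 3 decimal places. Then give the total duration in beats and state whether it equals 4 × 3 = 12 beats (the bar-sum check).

1) 0.0ms=0b +314.685ms=3/4b
2) 314.685ms=3/4b +314.685ms=3/4b
3) 629.371ms=3/2b +629.371ms=3/2b
4) 1258.741ms=3b +419.58ms=1b
5) 1678.322ms=4b +419.58ms=1b
6) 2097.902ms=5b +419.58ms=1b
7) 2517.483ms=6b +209.79ms=1/2b
8) 2727.273ms=13/2b +209.79ms=1/2b
9) 2937.063ms=7b +209.79ms=1/2b
10) 3146.853ms=15/2b +629.371ms=3/2b
11) 3776.224ms=9b +755.245ms=9/5b
12) 4531.469ms=54/5b +251.748ms=3/5b
13) 4783.217ms=57/5b +251.748ms=3/5b
Σ=12b of 12 (143bpm 3/8) — PASS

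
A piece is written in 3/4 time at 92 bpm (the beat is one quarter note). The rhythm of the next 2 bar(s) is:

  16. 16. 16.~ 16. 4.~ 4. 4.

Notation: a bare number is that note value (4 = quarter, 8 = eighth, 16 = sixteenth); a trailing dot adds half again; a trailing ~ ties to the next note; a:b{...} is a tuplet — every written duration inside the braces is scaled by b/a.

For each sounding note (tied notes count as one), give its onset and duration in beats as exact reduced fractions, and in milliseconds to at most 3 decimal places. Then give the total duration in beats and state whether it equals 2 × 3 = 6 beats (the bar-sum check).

1) 0.0ms=0b +244.565ms=3/8b
2) 244.565ms=3/8b +244.565ms=3/8b
3) 489.13ms=3/4b +489.13ms=3/4b
4) 978.261ms=3/2b +1956.522ms=3b
5) 2934.783ms=9/2b +978.261ms=3/2b
Σ=6b of 6 (92bpm 3/4) — PASS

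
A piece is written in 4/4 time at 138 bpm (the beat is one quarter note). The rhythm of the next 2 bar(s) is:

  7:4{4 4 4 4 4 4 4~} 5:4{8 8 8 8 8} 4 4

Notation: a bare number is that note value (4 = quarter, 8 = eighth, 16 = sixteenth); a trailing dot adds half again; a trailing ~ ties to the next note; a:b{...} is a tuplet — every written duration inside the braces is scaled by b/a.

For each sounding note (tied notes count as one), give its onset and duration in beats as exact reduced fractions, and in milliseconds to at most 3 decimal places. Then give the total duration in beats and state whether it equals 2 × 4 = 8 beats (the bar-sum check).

1) 0.0ms=0b +248.447ms=4/7b
2) 248.447ms=4/7b +248.447ms=4/7b
3) 496.894ms=8/7b +248.447ms=4/7b
4) 745.342ms=12/7b +248.447ms=4/7b
5) 993.789ms=16/7b +248.447ms=4/7b
6) 1242.236ms=20/7b +248.447ms=4/7b
7) 1490.683ms=24/7b +422.36ms=34/35b
8) 1913.043ms=22/5b +173.913ms=2/5b
9) 2086.957ms=24/5b +173.913ms=2/5b
10) 2260.87ms=26/5b +173.913ms=2/5b
11) 2434.783ms=28/5b +173.913ms=2/5b
12) 2608.696ms=6b +434.783ms=1b
13) 3043.478ms=7b +434.783ms=1b
Σ=8b of 8 (138bpm 4/4) — PASS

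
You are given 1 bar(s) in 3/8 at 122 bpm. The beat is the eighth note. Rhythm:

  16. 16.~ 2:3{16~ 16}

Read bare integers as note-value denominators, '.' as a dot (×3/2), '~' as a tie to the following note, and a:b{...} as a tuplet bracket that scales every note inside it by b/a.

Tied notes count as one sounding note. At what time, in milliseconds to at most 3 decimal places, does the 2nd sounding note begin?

1. 0.0ms @ 0 + 368.852ms (3/4)
2. 368.852ms @ 3/4 + 1106.557ms (9/4)

note 2 onset = 3/4b = 368.852ms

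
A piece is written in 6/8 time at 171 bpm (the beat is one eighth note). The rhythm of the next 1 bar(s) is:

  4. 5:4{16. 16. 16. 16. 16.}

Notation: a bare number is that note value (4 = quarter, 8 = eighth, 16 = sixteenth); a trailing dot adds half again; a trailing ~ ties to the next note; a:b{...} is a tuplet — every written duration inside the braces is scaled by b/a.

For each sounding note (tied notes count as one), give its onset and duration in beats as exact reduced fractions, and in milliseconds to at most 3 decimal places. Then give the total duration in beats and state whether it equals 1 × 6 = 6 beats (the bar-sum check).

1) 0.0ms=0b +1052.632ms=3b
2) 1052.632ms=3b +210.526ms=3/5b
3) 1263.158ms=18/5b +210.526ms=3/5b
4) 1473.684ms=21/5b +210.526ms=3/5b
5) 1684.211ms=24/5b +210.526ms=3/5b
6) 1894.737ms=27/5b +210.526ms=3/5b
Σ=6b of 6 (171bpm 6/8) — PASS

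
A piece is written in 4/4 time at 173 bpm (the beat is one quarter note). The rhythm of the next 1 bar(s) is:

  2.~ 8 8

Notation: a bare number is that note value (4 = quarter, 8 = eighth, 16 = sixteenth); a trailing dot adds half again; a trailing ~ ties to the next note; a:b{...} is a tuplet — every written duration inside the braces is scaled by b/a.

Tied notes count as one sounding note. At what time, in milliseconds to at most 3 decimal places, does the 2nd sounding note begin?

1. 0.0ms @ 0 + 1213.873ms (7/2)
2. 1213.873ms @ 7/2 + 173.41ms (1/2)

note 2 onset = 7/2b = 1213.873ms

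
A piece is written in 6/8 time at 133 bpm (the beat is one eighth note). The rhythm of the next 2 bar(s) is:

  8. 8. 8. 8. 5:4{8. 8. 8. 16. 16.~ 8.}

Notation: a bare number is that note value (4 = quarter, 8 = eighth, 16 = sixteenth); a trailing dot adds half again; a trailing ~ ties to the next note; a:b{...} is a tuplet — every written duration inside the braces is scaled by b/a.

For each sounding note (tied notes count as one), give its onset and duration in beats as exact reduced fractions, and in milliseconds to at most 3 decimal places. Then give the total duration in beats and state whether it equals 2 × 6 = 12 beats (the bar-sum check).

1) 0.0ms=0b +676.692ms=3/2b
2) 676.692ms=3/2b +676.692ms=3/2b
3) 1353.383ms=3b +676.692ms=3/2b
4) 2030.075ms=9/2b +676.692ms=3/2b
5) 2706.767ms=6b +541.353ms=6/5b
6) 3248.12ms=36/5b +541.353ms=6/5b
7) 3789.474ms=42/5b +541.353ms=6/5b
8) 4330.827ms=48/5b +270.677ms=3/5b
9) 4601.504ms=51/5b +812.03ms=9/5b
Σ=12b of 12 (133bpm 6/8) — PASS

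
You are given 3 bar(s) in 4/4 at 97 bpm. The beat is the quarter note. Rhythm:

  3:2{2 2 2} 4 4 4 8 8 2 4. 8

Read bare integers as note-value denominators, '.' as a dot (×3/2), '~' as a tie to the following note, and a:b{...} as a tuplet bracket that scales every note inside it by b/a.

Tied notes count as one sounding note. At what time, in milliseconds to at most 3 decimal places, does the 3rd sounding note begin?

1. 0.0ms @ 0 + 824.742ms (4/3)
2. 824.742ms @ 4/3 + 824.742ms (4/3)
3. 1649.485ms @ 8/3 + 824.742ms (4/3)
4. 2474.227ms @ 4 + 618.557ms (1)
5. 3092.784ms @ 5 + 618.557ms (1)
6. 3711.34ms @ 6 + 618.557ms (1)
7. 4329.897ms @ 7 + 309.278ms (1/2)
8. 4639.175ms @ 15/2 + 309.278ms (1/2)
9. 4948.454ms @ 8 + 1237.113ms (2)
10. 6185.567ms @ 10 + 927.835ms (3/2)
11. 7113.402ms @ 23/2 + 309.278ms (1/2)

note 3 onset = 8/3b = 1649.485ms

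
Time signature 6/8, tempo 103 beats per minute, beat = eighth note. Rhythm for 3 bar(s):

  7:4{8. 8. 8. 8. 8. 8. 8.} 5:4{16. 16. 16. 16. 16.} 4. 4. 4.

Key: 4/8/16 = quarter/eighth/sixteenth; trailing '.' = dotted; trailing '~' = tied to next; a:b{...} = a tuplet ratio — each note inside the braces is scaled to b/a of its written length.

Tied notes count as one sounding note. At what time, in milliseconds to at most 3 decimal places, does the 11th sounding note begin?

note 11 onset = 39/5b = 4543.689ms

1. 0.0ms @ 0 + 499.307ms (6/7)
2. 499.307ms @ 6/7 + 499.307ms (6/7)
3. 998.613ms @ 12/7 + 499.307ms (6/7)
4. 1497.92ms @ 18/7 + 499.307ms (6/7)
5. 1997.226ms @ 24/7 + 499.307ms (6/7)
6. 2496.533ms @ 30/7 + 499.307ms (6/7)
7. 2995.839ms @ 36/7 + 499.307ms (6/7)
8. 3495.146ms @ 6 + 349.515ms (3/5)
9. 3844.66ms @ 33/5 + 349.515ms (3/5)
10. 4194.175ms @ 36/5 + 349.515ms (3/5)
11. 4543.689ms @ 39/5 + 349.515ms (3/5)
12. 4893.204ms @ 42/5 + 349.515ms (3/5)
13. 5242.718ms @ 9 + 1747.573ms (3)
14. 6990.291ms @ 12 + 1747.573ms (3)
15. 8737.864ms @ 15 + 1747.573ms (3)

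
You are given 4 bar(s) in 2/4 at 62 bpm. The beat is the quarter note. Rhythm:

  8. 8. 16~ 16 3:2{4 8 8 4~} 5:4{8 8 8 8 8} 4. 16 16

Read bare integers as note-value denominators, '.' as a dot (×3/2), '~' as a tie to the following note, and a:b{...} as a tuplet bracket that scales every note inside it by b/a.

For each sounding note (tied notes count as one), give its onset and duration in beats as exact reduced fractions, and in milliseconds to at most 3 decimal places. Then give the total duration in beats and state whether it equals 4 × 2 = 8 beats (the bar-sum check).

1) 0.0ms=0b +725.806ms=3/4b
2) 725.806ms=3/4b +725.806ms=3/4b
3) 1451.613ms=3/2b +483.871ms=1/2b
4) 1935.484ms=2b +645.161ms=2/3b
5) 2580.645ms=8/3b +322.581ms=1/3b
6) 2903.226ms=3b +322.581ms=1/3b
7) 3225.806ms=10/3b +1032.258ms=16/15b
8) 4258.065ms=22/5b +387.097ms=2/5b
9) 4645.161ms=24/5b +387.097ms=2/5b
10) 5032.258ms=26/5b +387.097ms=2/5b
11) 5419.355ms=28/5b +387.097ms=2/5b
12) 5806.452ms=6b +1451.613ms=3/2b
13) 7258.065ms=15/2b +241.935ms=1/4b
14) 7500.0ms=31/4b +241.935ms=1/4b
Σ=8b of 8 (62bpm 2/4) — PASS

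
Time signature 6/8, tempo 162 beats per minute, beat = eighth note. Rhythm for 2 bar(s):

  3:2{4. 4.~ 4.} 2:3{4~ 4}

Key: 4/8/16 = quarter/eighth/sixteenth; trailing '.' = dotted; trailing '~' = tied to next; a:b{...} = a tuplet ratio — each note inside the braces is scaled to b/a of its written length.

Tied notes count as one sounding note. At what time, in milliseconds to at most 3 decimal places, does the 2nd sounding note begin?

1. 0.0ms @ 0 + 740.741ms (2)
2. 740.741ms @ 2 + 1481.481ms (4)
3. 2222.222ms @ 6 + 2222.222ms (6)

note 2 onset = 2b = 740.741ms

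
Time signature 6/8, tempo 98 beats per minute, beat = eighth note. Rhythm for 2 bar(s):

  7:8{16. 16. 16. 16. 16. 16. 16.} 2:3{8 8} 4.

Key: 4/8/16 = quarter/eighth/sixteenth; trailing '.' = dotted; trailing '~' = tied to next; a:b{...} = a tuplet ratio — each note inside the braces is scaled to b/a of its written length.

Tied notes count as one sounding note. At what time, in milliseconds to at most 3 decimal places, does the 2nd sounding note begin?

note 2 onset = 6/7b = 524.781ms

1. 0.0ms @ 0 + 524.781ms (6/7)
2. 524.781ms @ 6/7 + 524.781ms (6/7)
3. 1049.563ms @ 12/7 + 524.781ms (6/7)
4. 1574.344ms @ 18/7 + 524.781ms (6/7)
5. 2099.125ms @ 24/7 + 524.781ms (6/7)
6. 2623.907ms @ 30/7 + 524.781ms (6/7)
7. 3148.688ms @ 36/7 + 524.781ms (6/7)
8. 3673.469ms @ 6 + 918.367ms (3/2)
9. 4591.837ms @ 15/2 + 918.367ms (3/2)
10. 5510.204ms @ 9 + 1836.735ms (3)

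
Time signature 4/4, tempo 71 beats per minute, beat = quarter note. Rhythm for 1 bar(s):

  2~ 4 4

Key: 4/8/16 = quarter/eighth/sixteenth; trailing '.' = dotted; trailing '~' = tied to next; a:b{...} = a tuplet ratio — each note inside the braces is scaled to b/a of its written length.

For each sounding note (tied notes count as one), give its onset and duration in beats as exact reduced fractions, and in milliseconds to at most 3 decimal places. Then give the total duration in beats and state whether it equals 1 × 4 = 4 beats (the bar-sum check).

1) 0.0ms=0b +2535.211ms=3b
2) 2535.211ms=3b +845.07ms=1b
Σ=4b of 4 (71bpm 4/4) — PASS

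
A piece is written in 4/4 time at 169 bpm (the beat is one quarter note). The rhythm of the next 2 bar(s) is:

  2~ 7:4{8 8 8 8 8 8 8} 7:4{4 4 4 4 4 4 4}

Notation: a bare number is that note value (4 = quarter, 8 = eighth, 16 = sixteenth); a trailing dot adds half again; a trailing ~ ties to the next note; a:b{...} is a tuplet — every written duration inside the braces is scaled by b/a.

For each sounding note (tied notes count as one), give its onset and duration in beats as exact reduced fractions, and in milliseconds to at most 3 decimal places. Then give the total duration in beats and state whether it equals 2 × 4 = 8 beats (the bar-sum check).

1) 0.0ms=0b +811.496ms=16/7b
2) 811.496ms=16/7b +101.437ms=2/7b
3) 912.933ms=18/7b +101.437ms=2/7b
4) 1014.37ms=20/7b +101.437ms=2/7b
5) 1115.807ms=22/7b +101.437ms=2/7b
6) 1217.244ms=24/7b +101.437ms=2/7b
7) 1318.681ms=26/7b +101.437ms=2/7b
8) 1420.118ms=4b +202.874ms=4/7b
9) 1622.992ms=32/7b +202.874ms=4/7b
10) 1825.866ms=36/7b +202.874ms=4/7b
11) 2028.74ms=40/7b +202.874ms=4/7b
12) 2231.615ms=44/7b +202.874ms=4/7b
13) 2434.489ms=48/7b +202.874ms=4/7b
14) 2637.363ms=52/7b +202.874ms=4/7b
Σ=8b of 8 (169bpm 4/4) — PASS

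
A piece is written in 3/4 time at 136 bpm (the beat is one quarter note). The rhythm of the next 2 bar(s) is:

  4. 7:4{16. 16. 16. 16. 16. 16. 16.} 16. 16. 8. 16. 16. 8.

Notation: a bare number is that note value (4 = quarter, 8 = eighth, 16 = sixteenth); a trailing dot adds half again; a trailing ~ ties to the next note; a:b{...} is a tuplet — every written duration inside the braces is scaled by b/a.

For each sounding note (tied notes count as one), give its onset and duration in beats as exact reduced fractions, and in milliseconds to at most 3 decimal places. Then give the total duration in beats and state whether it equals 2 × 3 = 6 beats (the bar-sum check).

1) 0.0ms=0b +661.765ms=3/2b
2) 661.765ms=3/2b +94.538ms=3/14b
3) 756.303ms=12/7b +94.538ms=3/14b
4) 850.84ms=27/14b +94.538ms=3/14b
5) 945.378ms=15/7b +94.538ms=3/14b
6) 1039.916ms=33/14b +94.538ms=3/14b
7) 1134.454ms=18/7b +94.538ms=3/14b
8) 1228.992ms=39/14b +94.538ms=3/14b
9) 1323.529ms=3b +165.441ms=3/8b
10) 1488.971ms=27/8b +165.441ms=3/8b
11) 1654.412ms=15/4b +330.882ms=3/4b
12) 1985.294ms=9/2b +165.441ms=3/8b
13) 2150.735ms=39/8b +165.441ms=3/8b
14) 2316.176ms=21/4b +330.882ms=3/4b
Σ=6b of 6 (136bpm 3/4) — PASS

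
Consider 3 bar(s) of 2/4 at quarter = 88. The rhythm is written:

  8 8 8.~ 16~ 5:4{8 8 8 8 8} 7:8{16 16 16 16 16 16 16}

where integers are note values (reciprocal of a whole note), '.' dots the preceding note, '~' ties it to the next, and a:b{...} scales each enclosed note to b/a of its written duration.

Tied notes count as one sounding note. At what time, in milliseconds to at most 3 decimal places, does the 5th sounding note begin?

note 5 onset = 14/5b = 1909.091ms

1. 0.0ms @ 0 + 340.909ms (1/2)
2. 340.909ms @ 1/2 + 340.909ms (1/2)
3. 681.818ms @ 1 + 954.545ms (7/5)
4. 1636.364ms @ 12/5 + 272.727ms (2/5)
5. 1909.091ms @ 14/5 + 272.727ms (2/5)
6. 2181.818ms @ 16/5 + 272.727ms (2/5)
7. 2454.545ms @ 18/5 + 272.727ms (2/5)
8. 2727.273ms @ 4 + 194.805ms (2/7)
9. 2922.078ms @ 30/7 + 194.805ms (2/7)
10. 3116.883ms @ 32/7 + 194.805ms (2/7)
11. 3311.688ms @ 34/7 + 194.805ms (2/7)
12. 3506.494ms @ 36/7 + 194.805ms (2/7)
13. 3701.299ms @ 38/7 + 194.805ms (2/7)
14. 3896.104ms @ 40/7 + 194.805ms (2/7)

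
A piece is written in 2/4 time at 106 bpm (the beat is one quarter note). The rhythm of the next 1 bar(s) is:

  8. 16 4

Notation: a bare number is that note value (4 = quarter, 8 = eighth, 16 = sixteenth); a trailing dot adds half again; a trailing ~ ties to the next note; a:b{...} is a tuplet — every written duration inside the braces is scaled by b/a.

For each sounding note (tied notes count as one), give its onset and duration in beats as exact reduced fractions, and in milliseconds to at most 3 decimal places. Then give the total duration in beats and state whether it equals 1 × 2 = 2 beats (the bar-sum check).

1) 0.0ms=0b +424.528ms=3/4b
2) 424.528ms=3/4b +141.509ms=1/4b
3) 566.038ms=1b +566.038ms=1b
Σ=2b of 2 (106bpm 2/4) — PASS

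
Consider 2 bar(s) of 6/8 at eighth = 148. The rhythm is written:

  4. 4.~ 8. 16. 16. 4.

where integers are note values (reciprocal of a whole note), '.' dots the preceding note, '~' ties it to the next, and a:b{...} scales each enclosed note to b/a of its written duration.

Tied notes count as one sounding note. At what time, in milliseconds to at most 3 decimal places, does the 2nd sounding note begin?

note 2 onset = 3b = 1216.216ms

1. 0.0ms @ 0 + 1216.216ms (3)
2. 1216.216ms @ 3 + 1824.324ms (9/2)
3. 3040.541ms @ 15/2 + 304.054ms (3/4)
4. 3344.595ms @ 33/4 + 304.054ms (3/4)
5. 3648.649ms @ 9 + 1216.216ms (3)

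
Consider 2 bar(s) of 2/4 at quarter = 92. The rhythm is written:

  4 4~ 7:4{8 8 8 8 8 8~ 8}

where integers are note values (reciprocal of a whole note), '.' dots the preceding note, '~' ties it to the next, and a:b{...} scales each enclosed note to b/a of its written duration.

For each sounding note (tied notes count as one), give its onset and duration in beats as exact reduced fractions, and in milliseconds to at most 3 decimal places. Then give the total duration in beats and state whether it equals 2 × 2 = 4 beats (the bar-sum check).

1) 0.0ms=0b +652.174ms=1b
2) 652.174ms=1b +838.509ms=9/7b
3) 1490.683ms=16/7b +186.335ms=2/7b
4) 1677.019ms=18/7b +186.335ms=2/7b
5) 1863.354ms=20/7b +186.335ms=2/7b
6) 2049.689ms=22/7b +186.335ms=2/7b
7) 2236.025ms=24/7b +372.671ms=4/7b
Σ=4b of 4 (92bpm 2/4) — PASS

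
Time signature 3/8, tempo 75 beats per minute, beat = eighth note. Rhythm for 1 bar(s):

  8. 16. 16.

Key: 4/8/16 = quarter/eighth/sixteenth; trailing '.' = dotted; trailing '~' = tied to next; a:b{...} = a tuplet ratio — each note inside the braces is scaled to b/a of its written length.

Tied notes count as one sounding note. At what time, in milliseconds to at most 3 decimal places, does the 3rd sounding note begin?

note 3 onset = 9/4b = 1800.0ms

1. 0.0ms @ 0 + 1200.0ms (3/2)
2. 1200.0ms @ 3/2 + 600.0ms (3/4)
3. 1800.0ms @ 9/4 + 600.0ms (3/4)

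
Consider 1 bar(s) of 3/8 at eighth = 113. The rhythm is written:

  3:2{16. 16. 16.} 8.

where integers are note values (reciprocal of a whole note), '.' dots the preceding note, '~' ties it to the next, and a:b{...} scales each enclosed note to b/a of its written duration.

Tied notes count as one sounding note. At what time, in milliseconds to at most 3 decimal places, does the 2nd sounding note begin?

note 2 onset = 1/2b = 265.487ms

1. 0.0ms @ 0 + 265.487ms (1/2)
2. 265.487ms @ 1/2 + 265.487ms (1/2)
3. 530.973ms @ 1 + 265.487ms (1/2)
4. 796.46ms @ 3/2 + 796.46ms (3/2)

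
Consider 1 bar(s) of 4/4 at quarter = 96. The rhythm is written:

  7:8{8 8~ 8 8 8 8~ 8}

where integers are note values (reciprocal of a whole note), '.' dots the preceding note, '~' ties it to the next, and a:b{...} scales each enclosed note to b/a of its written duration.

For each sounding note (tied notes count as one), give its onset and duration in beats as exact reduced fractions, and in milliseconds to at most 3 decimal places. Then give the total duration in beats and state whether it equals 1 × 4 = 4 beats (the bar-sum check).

1) 0.0ms=0b +357.143ms=4/7b
2) 357.143ms=4/7b +714.286ms=8/7b
3) 1071.429ms=12/7b +357.143ms=4/7b
4) 1428.571ms=16/7b +357.143ms=4/7b
5) 1785.714ms=20/7b +714.286ms=8/7b
Σ=4b of 4 (96bpm 4/4) — PASS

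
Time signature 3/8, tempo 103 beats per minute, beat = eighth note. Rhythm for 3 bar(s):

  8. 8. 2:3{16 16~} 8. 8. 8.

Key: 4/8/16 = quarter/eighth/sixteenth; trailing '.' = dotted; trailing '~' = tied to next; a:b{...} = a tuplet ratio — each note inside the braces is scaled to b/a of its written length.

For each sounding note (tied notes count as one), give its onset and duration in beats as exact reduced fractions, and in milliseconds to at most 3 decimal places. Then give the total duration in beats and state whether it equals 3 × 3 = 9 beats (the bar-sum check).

1) 0.0ms=0b +873.786ms=3/2b
2) 873.786ms=3/2b +873.786ms=3/2b
3) 1747.573ms=3b +436.893ms=3/4b
4) 2184.466ms=15/4b +1310.68ms=9/4b
5) 3495.146ms=6b +873.786ms=3/2b
6) 4368.932ms=15/2b +873.786ms=3/2b
Σ=9b of 9 (103bpm 3/8) — PASS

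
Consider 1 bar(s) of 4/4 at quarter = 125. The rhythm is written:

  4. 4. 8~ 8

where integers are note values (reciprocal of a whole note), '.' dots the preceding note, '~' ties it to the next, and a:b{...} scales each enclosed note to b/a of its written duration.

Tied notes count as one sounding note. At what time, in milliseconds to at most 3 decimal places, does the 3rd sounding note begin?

1. 0.0ms @ 0 + 720.0ms (3/2)
2. 720.0ms @ 3/2 + 720.0ms (3/2)
3. 1440.0ms @ 3 + 480.0ms (1)

note 3 onset = 3b = 1440.0ms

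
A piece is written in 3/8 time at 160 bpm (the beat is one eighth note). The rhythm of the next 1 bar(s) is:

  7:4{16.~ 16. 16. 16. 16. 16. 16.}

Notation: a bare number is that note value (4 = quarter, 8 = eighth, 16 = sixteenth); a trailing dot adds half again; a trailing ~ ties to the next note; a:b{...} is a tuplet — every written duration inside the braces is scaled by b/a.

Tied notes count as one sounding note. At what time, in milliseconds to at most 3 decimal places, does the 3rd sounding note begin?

1. 0.0ms @ 0 + 321.429ms (6/7)
2. 321.429ms @ 6/7 + 160.714ms (3/7)
3. 482.143ms @ 9/7 + 160.714ms (3/7)
4. 642.857ms @ 12/7 + 160.714ms (3/7)
5. 803.571ms @ 15/7 + 160.714ms (3/7)
6. 964.286ms @ 18/7 + 160.714ms (3/7)

note 3 onset = 9/7b = 482.143ms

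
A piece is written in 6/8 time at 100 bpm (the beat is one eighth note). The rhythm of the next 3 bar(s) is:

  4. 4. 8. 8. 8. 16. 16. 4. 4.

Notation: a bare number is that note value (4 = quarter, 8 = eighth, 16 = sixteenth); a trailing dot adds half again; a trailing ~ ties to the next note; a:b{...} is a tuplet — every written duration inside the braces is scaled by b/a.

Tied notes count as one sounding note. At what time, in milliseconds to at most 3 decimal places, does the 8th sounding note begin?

1. 0.0ms @ 0 + 1800.0ms (3)
2. 1800.0ms @ 3 + 1800.0ms (3)
3. 3600.0ms @ 6 + 900.0ms (3/2)
4. 4500.0ms @ 15/2 + 900.0ms (3/2)
5. 5400.0ms @ 9 + 900.0ms (3/2)
6. 6300.0ms @ 21/2 + 450.0ms (3/4)
7. 6750.0ms @ 45/4 + 450.0ms (3/4)
8. 7200.0ms @ 12 + 1800.0ms (3)
9. 9000.0ms @ 15 + 1800.0ms (3)

note 8 onset = 12b = 7200.0ms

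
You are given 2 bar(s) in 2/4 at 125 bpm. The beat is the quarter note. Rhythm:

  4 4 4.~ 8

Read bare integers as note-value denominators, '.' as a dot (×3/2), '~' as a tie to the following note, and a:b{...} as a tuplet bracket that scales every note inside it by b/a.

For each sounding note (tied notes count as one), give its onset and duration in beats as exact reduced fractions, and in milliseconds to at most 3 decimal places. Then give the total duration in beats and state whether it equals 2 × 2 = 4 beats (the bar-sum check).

1) 0.0ms=0b +480.0ms=1b
2) 480.0ms=1b +480.0ms=1b
3) 960.0ms=2b +960.0ms=2b
Σ=4b of 4 (125bpm 2/4) — PASS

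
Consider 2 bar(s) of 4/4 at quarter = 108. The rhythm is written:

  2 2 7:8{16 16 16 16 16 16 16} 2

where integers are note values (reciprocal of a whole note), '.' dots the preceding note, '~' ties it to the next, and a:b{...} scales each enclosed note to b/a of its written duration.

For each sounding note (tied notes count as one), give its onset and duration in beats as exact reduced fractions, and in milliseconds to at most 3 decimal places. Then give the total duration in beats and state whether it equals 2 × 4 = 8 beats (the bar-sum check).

1) 0.0ms=0b +1111.111ms=2b
2) 1111.111ms=2b +1111.111ms=2b
3) 2222.222ms=4b +158.73ms=2/7b
4) 2380.952ms=30/7b +158.73ms=2/7b
5) 2539.683ms=32/7b +158.73ms=2/7b
6) 2698.413ms=34/7b +158.73ms=2/7b
7) 2857.143ms=36/7b +158.73ms=2/7b
8) 3015.873ms=38/7b +158.73ms=2/7b
9) 3174.603ms=40/7b +158.73ms=2/7b
10) 3333.333ms=6b +1111.111ms=2b
Σ=8b of 8 (108bpm 4/4) — PASS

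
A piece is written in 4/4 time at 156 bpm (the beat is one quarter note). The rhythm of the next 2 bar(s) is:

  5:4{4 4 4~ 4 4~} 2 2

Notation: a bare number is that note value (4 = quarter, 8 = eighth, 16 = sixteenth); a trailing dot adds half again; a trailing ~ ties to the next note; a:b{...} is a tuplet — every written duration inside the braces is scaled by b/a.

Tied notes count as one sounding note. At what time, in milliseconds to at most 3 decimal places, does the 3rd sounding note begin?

1. 0.0ms @ 0 + 307.692ms (4/5)
2. 307.692ms @ 4/5 + 307.692ms (4/5)
3. 615.385ms @ 8/5 + 615.385ms (8/5)
4. 1230.769ms @ 16/5 + 1076.923ms (14/5)
5. 2307.692ms @ 6 + 769.231ms (2)

note 3 onset = 8/5b = 615.385ms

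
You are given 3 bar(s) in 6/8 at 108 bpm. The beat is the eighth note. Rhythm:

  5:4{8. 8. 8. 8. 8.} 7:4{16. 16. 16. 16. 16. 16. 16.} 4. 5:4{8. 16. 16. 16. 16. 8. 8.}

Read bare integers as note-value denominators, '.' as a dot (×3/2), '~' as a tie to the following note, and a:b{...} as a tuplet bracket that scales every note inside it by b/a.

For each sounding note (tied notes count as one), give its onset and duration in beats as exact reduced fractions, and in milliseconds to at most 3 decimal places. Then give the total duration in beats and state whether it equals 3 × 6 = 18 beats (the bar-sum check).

1) 0.0ms=0b +666.667ms=6/5b
2) 666.667ms=6/5b +666.667ms=6/5b
3) 1333.333ms=12/5b +666.667ms=6/5b
4) 2000.0ms=18/5b +666.667ms=6/5b
5) 2666.667ms=24/5b +666.667ms=6/5b
6) 3333.333ms=6b +238.095ms=3/7b
7) 3571.429ms=45/7b +238.095ms=3/7b
8) 3809.524ms=48/7b +238.095ms=3/7b
9) 4047.619ms=51/7b +238.095ms=3/7b
10) 4285.714ms=54/7b +238.095ms=3/7b
11) 4523.81ms=57/7b +238.095ms=3/7b
12) 4761.905ms=60/7b +238.095ms=3/7b
13) 5000.0ms=9b +1666.667ms=3b
14) 6666.667ms=12b +666.667ms=6/5b
15) 7333.333ms=66/5b +333.333ms=3/5b
16) 7666.667ms=69/5b +333.333ms=3/5b
17) 8000.0ms=72/5b +333.333ms=3/5b
18) 8333.333ms=15b +333.333ms=3/5b
19) 8666.667ms=78/5b +666.667ms=6/5b
20) 9333.333ms=84/5b +666.667ms=6/5b
Σ=18b of 18 (108bpm 6/8) — PASS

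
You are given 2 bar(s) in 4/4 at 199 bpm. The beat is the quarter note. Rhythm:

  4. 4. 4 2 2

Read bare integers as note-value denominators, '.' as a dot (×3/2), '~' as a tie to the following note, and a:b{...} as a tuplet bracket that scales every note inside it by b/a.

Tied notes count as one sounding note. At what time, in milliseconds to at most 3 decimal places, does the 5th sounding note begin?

note 5 onset = 6b = 1809.045ms

1. 0.0ms @ 0 + 452.261ms (3/2)
2. 452.261ms @ 3/2 + 452.261ms (3/2)
3. 904.523ms @ 3 + 301.508ms (1)
4. 1206.03ms @ 4 + 603.015ms (2)
5. 1809.045ms @ 6 + 603.015ms (2)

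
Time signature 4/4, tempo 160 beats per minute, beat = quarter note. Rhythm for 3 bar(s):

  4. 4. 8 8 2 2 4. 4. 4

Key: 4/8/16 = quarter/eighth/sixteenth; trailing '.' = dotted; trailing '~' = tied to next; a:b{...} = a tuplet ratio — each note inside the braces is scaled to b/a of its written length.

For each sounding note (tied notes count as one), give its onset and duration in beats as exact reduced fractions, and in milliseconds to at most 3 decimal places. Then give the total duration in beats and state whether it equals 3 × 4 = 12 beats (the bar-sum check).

1) 0.0ms=0b +562.5ms=3/2b
2) 562.5ms=3/2b +562.5ms=3/2b
3) 1125.0ms=3b +187.5ms=1/2b
4) 1312.5ms=7/2b +187.5ms=1/2b
5) 1500.0ms=4b +750.0ms=2b
6) 2250.0ms=6b +750.0ms=2b
7) 3000.0ms=8b +562.5ms=3/2b
8) 3562.5ms=19/2b +562.5ms=3/2b
9) 4125.0ms=11b +375.0ms=1b
Σ=12b of 12 (160bpm 4/4) — PASS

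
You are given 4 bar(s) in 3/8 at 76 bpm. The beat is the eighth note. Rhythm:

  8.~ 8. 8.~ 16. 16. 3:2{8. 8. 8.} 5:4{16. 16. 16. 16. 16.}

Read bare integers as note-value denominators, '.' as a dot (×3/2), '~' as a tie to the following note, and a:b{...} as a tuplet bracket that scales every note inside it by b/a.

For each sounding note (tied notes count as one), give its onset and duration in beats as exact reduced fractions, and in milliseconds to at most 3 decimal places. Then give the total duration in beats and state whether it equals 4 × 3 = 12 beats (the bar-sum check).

1) 0.0ms=0b +2368.421ms=3b
2) 2368.421ms=3b +1776.316ms=9/4b
3) 4144.737ms=21/4b +592.105ms=3/4b
4) 4736.842ms=6b +789.474ms=1b
5) 5526.316ms=7b +789.474ms=1b
6) 6315.789ms=8b +789.474ms=1b
7) 7105.263ms=9b +473.684ms=3/5b
8) 7578.947ms=48/5b +473.684ms=3/5b
9) 8052.632ms=51/5b +473.684ms=3/5b
10) 8526.316ms=54/5b +473.684ms=3/5b
11) 9000.0ms=57/5b +473.684ms=3/5b
Σ=12b of 12 (76bpm 3/8) — PASS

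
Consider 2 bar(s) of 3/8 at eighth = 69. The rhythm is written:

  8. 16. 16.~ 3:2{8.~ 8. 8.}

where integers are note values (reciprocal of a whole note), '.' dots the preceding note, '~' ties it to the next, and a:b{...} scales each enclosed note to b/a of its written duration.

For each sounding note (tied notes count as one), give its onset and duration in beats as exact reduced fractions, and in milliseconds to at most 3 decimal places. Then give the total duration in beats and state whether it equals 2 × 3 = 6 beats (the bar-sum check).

1) 0.0ms=0b +1304.348ms=3/2b
2) 1304.348ms=3/2b +652.174ms=3/4b
3) 1956.522ms=9/4b +2391.304ms=11/4b
4) 4347.826ms=5b +869.565ms=1b
Σ=6b of 6 (69bpm 3/8) — PASS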